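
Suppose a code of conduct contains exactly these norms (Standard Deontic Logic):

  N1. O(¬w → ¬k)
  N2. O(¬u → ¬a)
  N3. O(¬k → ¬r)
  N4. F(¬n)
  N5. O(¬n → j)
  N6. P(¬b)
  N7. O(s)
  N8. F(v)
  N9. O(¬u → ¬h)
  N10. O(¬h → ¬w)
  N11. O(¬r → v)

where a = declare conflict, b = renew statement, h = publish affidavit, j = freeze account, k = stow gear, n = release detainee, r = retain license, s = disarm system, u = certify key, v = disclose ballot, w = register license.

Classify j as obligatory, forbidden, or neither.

Premise 5 is O(¬n → j), but O(¬n) is not derivable from the premises, so it does not yield O(j).
No premise or chain of K-axiom applications forces O(j), and none forces O(¬j). So j is neither obligatory nor forbidden under these norms.

Neither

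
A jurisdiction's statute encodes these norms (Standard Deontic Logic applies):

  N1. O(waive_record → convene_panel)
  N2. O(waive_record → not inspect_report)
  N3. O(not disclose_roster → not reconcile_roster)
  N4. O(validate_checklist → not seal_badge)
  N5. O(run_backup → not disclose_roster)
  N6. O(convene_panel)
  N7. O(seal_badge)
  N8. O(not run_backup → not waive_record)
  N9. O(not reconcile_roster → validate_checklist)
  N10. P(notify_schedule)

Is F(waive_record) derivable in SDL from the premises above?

Premise 7 gives O(seal_badge).
Premise 4 is O(validate_checklist → not seal_badge); contrapositively O(seal_badge → not validate_checklist). Since O(seal_badge) holds, K gives O(not validate_checklist).
Premise 9, O(not reconcile_roster → validate_checklist), contraposes to O(not validate_checklist → reconcile_roster); with O(not validate_checklist) we get O(reconcile_roster).
Premise 3 is O(not disclose_roster → not reconcile_roster); contrapositively O(reconcile_roster → disclose_roster). Since O(reconcile_roster) holds, K gives O(disclose_roster).
Premise 5, O(run_backup → not disclose_roster), contraposes to O(disclose_roster → not run_backup); with O(disclose_roster) we get O(not run_backup).
With premise 8, O(not run_backup → not waive_record), the K-axiom yields O(not waive_record).
Premises 1, 2, 6, 10 do not contribute to this derivation.
So O(not waive_record) holds, i.e. F(waive_record). The claim follows.

Yes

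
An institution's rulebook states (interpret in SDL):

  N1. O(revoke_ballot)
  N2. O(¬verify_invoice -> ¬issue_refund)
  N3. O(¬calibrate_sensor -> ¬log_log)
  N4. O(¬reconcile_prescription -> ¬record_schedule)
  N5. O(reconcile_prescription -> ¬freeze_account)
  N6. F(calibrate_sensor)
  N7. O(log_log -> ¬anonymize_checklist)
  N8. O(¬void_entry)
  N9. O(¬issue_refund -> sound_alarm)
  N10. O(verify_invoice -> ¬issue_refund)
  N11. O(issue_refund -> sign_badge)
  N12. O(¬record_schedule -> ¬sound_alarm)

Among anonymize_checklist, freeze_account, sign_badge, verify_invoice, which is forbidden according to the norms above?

freeze_account

Premises 10 and 2 are O(verify_invoice -> ¬issue_refund) and O(¬verify_invoice -> ¬issue_refund); every ideal world satisfies verify_invoice or ¬verify_invoice, so in either case ¬issue_refund holds — hence O(¬issue_refund).
Applying K to premise 9 (O(¬issue_refund -> sound_alarm)) and O(¬issue_refund) yields O(sound_alarm).
Premise 12, O(¬record_schedule -> ¬sound_alarm), contraposes to O(sound_alarm -> record_schedule); with O(sound_alarm) we get O(record_schedule).
The contrapositive of premise 4 (O(¬reconcile_prescription -> ¬record_schedule)) is O(record_schedule -> reconcile_prescription), and O(record_schedule) is already established, so O(reconcile_prescription).
Premise 5 is O(reconcile_prescription -> ¬freeze_account); since O(reconcile_prescription), deontic closure gives O(¬freeze_account).
So O(¬freeze_account) holds, i.e. freeze_account is forbidden. None of the other listed options is forbidden under the premises.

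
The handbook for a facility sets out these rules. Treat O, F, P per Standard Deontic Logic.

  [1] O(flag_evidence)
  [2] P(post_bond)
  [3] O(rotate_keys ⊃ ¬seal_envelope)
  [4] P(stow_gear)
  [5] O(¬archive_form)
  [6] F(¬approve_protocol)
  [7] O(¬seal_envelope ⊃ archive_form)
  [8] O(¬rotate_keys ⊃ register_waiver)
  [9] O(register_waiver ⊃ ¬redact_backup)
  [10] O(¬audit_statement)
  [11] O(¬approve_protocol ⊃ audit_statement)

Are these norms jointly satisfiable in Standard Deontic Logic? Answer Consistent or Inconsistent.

Consistent

Premise 11 is O(¬approve_protocol ⊃ audit_statement), but O(¬approve_protocol) is not derivable from the premises, so it does not yield O(audit_statement).
So O(audit_statement) is not derivable, and the apparent clash with O(¬audit_statement) does not arise.
A world satisfying every obligation exists (e.g. approve_protocol=true, archive_form=false, audit_statement=false, flag_evidence=true, post_bond=false, redact_backup=false, register_waiver=true, rotate_keys=false, seal_envelope=true, stow_gear=false); no atom is both obligatory and forbidden, so the set is consistent.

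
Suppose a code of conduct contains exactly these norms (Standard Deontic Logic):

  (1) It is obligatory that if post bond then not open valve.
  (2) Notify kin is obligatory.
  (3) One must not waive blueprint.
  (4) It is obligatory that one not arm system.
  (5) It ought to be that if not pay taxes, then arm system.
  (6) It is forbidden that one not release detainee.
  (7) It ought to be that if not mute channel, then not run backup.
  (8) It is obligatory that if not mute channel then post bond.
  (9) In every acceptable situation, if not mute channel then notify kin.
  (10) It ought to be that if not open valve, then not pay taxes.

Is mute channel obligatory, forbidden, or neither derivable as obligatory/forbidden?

Premise 4 states O(¬arm_system) outright.
Premise 5 is O(¬pay_taxes → arm_system); contrapositively O(¬arm_system → pay_taxes). Since O(¬arm_system) holds, K gives O(pay_taxes).
The contrapositive of premise 10 (O(¬open_valve → ¬pay_taxes)) is O(pay_taxes → open_valve), and O(pay_taxes) is already established, so O(open_valve).
The contrapositive of premise 1 (O(post_bond → ¬open_valve)) is O(open_valve → ¬post_bond), and O(open_valve) is already established, so O(¬post_bond).
Premise 8, O(¬mute_channel → post_bond), contraposes to O(¬post_bond → mute_channel); with O(¬post_bond) we get O(mute_channel).
Premises 2, 3, 6, 7, 9 do not contribute to this derivation.
Hence mute_channel is obligatory.

Obligatory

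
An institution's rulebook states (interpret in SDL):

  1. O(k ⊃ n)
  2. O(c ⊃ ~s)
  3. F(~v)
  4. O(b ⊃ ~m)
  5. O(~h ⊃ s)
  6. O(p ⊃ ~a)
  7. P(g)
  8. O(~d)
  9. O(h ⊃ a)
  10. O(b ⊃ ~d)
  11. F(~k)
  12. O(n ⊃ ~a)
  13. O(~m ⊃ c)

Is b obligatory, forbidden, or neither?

Forbidden

F(~k) at premise 11 means O(k).
Premise 1 is O(k ⊃ n); since O(k), deontic closure gives O(n).
From O(n) and premise 12, O(n ⊃ ~a), we obtain O(~a).
The contrapositive of premise 9 (O(h ⊃ a)) is O(~a ⊃ ~h), and O(~a) is already established, so O(~h).
From O(~h) and premise 5, O(~h ⊃ s), we obtain O(s).
The contrapositive of premise 2 (O(c ⊃ ~s)) is O(s ⊃ ~c), and O(s) is already established, so O(~c).
Premise 13 is O(~m ⊃ c); contrapositively O(~c ⊃ m). Since O(~c) holds, K gives O(m).
Premise 4, O(b ⊃ ~m), contraposes to O(m ⊃ ~b); with O(m) we get O(~b).
Premises 3, 6, 7, 8, 10 do not contribute to this derivation.
Thus O(~b), which is F(b): b is forbidden.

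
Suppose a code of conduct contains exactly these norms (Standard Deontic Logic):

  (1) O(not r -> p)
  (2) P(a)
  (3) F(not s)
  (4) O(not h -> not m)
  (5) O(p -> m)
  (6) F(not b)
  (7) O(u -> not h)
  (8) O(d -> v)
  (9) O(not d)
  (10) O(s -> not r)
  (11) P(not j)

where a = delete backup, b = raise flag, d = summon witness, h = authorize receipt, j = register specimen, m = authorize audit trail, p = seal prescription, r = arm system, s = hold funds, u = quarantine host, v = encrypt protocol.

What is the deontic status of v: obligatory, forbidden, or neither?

Neither

Premise 8 is O(d -> v), but O(d) is not derivable from the premises, so it does not yield O(v).
No premise or chain of K-axiom applications forces O(v), and none forces O(not v). So v is neither obligatory nor forbidden under these norms.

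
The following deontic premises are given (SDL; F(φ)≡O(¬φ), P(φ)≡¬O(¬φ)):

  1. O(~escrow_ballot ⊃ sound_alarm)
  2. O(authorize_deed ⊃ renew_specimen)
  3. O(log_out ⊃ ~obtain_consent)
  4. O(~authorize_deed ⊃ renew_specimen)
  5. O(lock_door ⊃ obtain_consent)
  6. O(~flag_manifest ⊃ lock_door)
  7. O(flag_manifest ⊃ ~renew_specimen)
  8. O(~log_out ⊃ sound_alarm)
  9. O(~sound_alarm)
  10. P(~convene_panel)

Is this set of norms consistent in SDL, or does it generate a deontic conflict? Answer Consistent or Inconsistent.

Premises 2 and 4 are O(authorize_deed ⊃ renew_specimen) and O(~authorize_deed ⊃ renew_specimen); every ideal world satisfies authorize_deed or ~authorize_deed, so in either case renew_specimen holds — hence O(renew_specimen).
Premise 7 is O(flag_manifest ⊃ ~renew_specimen); contrapositively O(renew_specimen ⊃ ~flag_manifest). Since O(renew_specimen) holds, K gives O(~flag_manifest).
With premise 6, O(~flag_manifest ⊃ lock_door), the K-axiom yields O(lock_door).
From O(lock_door) and premise 5, O(lock_door ⊃ obtain_consent), we obtain O(obtain_consent).
The contrapositive of premise 3 (O(log_out ⊃ ~obtain_consent)) is O(obtain_consent ⊃ ~log_out), and O(obtain_consent) is already established, so O(~log_out).
With premise 8, O(~log_out ⊃ sound_alarm), the K-axiom yields O(sound_alarm).
However, premise 9 gives O(~sound_alarm).
We now have both O(sound_alarm) and O(~sound_alarm) — sound_alarm is simultaneously obligatory and forbidden, violating the D-axiom.

Inconsistent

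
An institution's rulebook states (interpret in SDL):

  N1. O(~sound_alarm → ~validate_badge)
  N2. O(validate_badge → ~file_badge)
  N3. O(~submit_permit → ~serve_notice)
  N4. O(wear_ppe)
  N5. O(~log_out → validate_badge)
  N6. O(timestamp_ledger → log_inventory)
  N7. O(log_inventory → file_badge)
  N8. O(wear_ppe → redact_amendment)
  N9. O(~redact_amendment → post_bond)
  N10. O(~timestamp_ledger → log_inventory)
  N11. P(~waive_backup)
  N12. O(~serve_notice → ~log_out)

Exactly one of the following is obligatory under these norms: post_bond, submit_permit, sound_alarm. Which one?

submit_permit

Premises 10 and 6 cover both cases: O(~timestamp_ledger → log_inventory) and O(timestamp_ledger → log_inventory). Since ~timestamp_ledger ∨ timestamp_ledger is a tautology, O(log_inventory) follows.
Applying K to premise 7 (O(log_inventory → file_badge)) and O(log_inventory) yields O(file_badge).
Premise 2 is O(validate_badge → ~file_badge); contrapositively O(file_badge → ~validate_badge). Since O(file_badge) holds, K gives O(~validate_badge).
The contrapositive of premise 5 (O(~log_out → validate_badge)) is O(~validate_badge → log_out), and O(~validate_badge) is already established, so O(log_out).
The contrapositive of premise 12 (O(~serve_notice → ~log_out)) is O(log_out → serve_notice), and O(log_out) is already established, so O(serve_notice).
Premise 3 is O(~submit_permit → ~serve_notice); contrapositively O(serve_notice → submit_permit). Since O(serve_notice) holds, K gives O(submit_permit).
So O(submit_permit) holds — submit_permit is obligatory. None of the other listed options is made obligatory by any chain of premises.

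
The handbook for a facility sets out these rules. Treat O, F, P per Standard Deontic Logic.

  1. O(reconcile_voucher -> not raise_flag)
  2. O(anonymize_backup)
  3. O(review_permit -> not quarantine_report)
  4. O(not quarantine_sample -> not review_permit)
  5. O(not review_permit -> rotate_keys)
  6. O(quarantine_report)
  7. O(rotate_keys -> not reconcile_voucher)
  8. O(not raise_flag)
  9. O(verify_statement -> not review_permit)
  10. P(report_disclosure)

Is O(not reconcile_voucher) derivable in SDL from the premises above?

Yes

Premise 6 gives O(quarantine_report).
The contrapositive of premise 3 (O(review_permit -> not quarantine_report)) is O(quarantine_report -> not review_permit), and O(quarantine_report) is already established, so O(not review_permit).
Applying K to premise 5 (O(not review_permit -> rotate_keys)) and O(not review_permit) yields O(rotate_keys).
Premise 7 is O(rotate_keys -> not reconcile_voucher); since O(rotate_keys), deontic closure gives O(not reconcile_voucher).
Premises 1, 2, 4, 8, 9, 10 do not contribute to this derivation.
So O(not reconcile_voucher) follows.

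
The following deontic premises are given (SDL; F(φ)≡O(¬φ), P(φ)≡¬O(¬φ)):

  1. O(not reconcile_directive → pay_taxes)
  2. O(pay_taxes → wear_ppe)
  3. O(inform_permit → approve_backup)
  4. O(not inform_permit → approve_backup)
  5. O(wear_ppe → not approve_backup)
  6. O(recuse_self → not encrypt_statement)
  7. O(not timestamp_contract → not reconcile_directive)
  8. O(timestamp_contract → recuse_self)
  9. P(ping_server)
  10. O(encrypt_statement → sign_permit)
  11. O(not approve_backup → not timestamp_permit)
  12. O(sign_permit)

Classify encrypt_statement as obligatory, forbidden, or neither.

Forbidden

Premises 3 and 4 are O(inform_permit → approve_backup) and O(not inform_permit → approve_backup); every ideal world satisfies inform_permit or not inform_permit, so in either case approve_backup holds — hence O(approve_backup).
Premise 5 is O(wear_ppe → not approve_backup); contrapositively O(approve_backup → not wear_ppe). Since O(approve_backup) holds, K gives O(not wear_ppe).
The contrapositive of premise 2 (O(pay_taxes → wear_ppe)) is O(not wear_ppe → not pay_taxes), and O(not wear_ppe) is already established, so O(not pay_taxes).
The contrapositive of premise 1 (O(not reconcile_directive → pay_taxes)) is O(not pay_taxes → reconcile_directive), and O(not pay_taxes) is already established, so O(reconcile_directive).
Premise 7, O(not timestamp_contract → not reconcile_directive), contraposes to O(reconcile_directive → timestamp_contract); with O(reconcile_directive) we get O(timestamp_contract).
With premise 8, O(timestamp_contract → recuse_self), the K-axiom yields O(recuse_self).
From O(recuse_self) and premise 6, O(recuse_self → not encrypt_statement), we obtain O(not encrypt_statement).
Premises 9, 10, 11, 12 do not contribute to this derivation.
Thus O(not encrypt_statement), which is F(encrypt_statement): encrypt_statement is forbidden.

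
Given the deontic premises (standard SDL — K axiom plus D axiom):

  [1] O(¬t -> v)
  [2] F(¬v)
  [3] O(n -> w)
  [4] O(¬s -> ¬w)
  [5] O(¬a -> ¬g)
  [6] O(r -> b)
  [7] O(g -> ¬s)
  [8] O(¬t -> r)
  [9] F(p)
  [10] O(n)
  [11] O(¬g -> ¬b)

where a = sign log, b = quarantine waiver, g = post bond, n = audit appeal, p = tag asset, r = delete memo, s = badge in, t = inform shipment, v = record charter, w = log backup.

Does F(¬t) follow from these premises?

From premise 10 we have O(n).
Premise 3 is O(n -> w); since O(n), deontic closure gives O(w).
Premise 4, O(¬s -> ¬w), contraposes to O(w -> s); with O(w) we get O(s).
The contrapositive of premise 7 (O(g -> ¬s)) is O(s -> ¬g), and O(s) is already established, so O(¬g).
Applying K to premise 11 (O(¬g -> ¬b)) and O(¬g) yields O(¬b).
The contrapositive of premise 6 (O(r -> b)) is O(¬b -> ¬r), and O(¬b) is already established, so O(¬r).
Premise 8 is O(¬t -> r); contrapositively O(¬r -> t). Since O(¬r) holds, K gives O(t).
Premises 1, 2, 5, 9 do not contribute to this derivation.
So O(t) holds, i.e. F(¬t). The claim follows.

Yes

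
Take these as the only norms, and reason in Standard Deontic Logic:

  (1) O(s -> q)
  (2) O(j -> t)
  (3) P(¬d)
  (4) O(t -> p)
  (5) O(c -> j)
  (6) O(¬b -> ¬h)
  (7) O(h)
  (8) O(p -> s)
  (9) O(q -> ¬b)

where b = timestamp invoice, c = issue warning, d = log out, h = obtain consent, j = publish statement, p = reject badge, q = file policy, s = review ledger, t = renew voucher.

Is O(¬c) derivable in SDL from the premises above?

Yes

From premise 7 we have O(h).
The contrapositive of premise 6 (O(¬b -> ¬h)) is O(h -> b), and O(h) is already established, so O(b).
Premise 9 is O(q -> ¬b); contrapositively O(b -> ¬q). Since O(b) holds, K gives O(¬q).
Premise 1 is O(s -> q); contrapositively O(¬q -> ¬s). Since O(¬q) holds, K gives O(¬s).
The contrapositive of premise 8 (O(p -> s)) is O(¬s -> ¬p), and O(¬s) is already established, so O(¬p).
Premise 4, O(t -> p), contraposes to O(¬p -> ¬t); with O(¬p) we get O(¬t).
Premise 2, O(j -> t), contraposes to O(¬t -> ¬j); with O(¬t) we get O(¬j).
Premise 5 is O(c -> j); contrapositively O(¬j -> ¬c). Since O(¬j) holds, K gives O(¬c).
Premise 3 does not contribute to this derivation.
So O(¬c) follows.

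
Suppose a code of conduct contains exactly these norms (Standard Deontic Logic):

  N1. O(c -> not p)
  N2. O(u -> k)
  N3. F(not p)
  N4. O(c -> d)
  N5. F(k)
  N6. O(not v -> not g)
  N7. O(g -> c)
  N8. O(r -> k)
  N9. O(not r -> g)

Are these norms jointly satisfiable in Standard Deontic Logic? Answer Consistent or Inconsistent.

Premise 3 is F(not p), i.e. O(p).
The contrapositive of premise 1 (O(c -> not p)) is O(p -> not c), and O(p) is already established, so O(not c).
Premise 7 is O(g -> c); contrapositively O(not c -> not g). Since O(not c) holds, K gives O(not g).
Premise 9, O(not r -> g), contraposes to O(not g -> r); with O(not g) we get O(r).
Premise 8 is O(r -> k); since O(r), deontic closure gives O(k).
However, F(k) at premise 5 amounts to O(not k).
We now have both O(k) and O(not k) — k is simultaneously obligatory and forbidden, violating the D-axiom.

Inconsistent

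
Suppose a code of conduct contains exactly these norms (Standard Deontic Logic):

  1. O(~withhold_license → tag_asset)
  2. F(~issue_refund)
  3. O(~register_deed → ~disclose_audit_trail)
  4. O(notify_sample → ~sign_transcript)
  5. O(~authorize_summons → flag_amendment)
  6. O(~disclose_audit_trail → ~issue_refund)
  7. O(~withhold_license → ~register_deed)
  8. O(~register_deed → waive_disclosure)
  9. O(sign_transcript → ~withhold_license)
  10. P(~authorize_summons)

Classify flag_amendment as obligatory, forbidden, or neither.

Premise 5 is O(~authorize_summons → flag_amendment), but O(~authorize_summons) is not derivable from the premises (the permission P(~authorize_summons) asserts only ~O(authorize_summons), not O(~authorize_summons)), so it does not yield O(flag_amendment).
No premise or chain of K-axiom applications forces O(flag_amendment), and none forces O(~flag_amendment). So flag_amendment is neither obligatory nor forbidden under these norms.

Neither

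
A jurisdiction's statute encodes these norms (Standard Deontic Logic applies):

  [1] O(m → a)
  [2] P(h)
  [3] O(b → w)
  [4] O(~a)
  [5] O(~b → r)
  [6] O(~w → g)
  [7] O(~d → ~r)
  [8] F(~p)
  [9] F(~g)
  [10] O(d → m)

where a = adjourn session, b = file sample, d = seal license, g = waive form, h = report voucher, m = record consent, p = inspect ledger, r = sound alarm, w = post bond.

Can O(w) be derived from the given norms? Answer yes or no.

Premise 4 states O(~a) outright.
Premise 1 is O(m → a); contrapositively O(~a → ~m). Since O(~a) holds, K gives O(~m).
Premise 10 is O(d → m); contrapositively O(~m → ~d). Since O(~m) holds, K gives O(~d).
With premise 7, O(~d → ~r), the K-axiom yields O(~r).
Premise 5 is O(~b → r); contrapositively O(~r → b). Since O(~r) holds, K gives O(b).
With premise 3, O(b → w), the K-axiom yields O(w).
Premises 2, 6, 8, 9 do not contribute to this derivation.
So O(w) follows.

Yes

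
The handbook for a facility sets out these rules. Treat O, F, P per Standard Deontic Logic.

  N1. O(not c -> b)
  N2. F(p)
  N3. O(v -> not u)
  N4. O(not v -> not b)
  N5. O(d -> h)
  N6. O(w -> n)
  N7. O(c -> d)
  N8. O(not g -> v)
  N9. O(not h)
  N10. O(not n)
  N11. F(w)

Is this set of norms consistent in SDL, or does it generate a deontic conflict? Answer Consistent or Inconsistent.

Premise 6 is O(w -> n), but O(w) is not derivable from the premises, so it does not yield O(n).
So O(n) is not derivable, and the apparent clash with O(not n) does not arise.
A world satisfying every obligation exists (e.g. b=true, c=false, d=false, g=false, h=false, n=false, p=false, u=false, v=true, w=false); no atom is both obligatory and forbidden, so the set is consistent.

Consistent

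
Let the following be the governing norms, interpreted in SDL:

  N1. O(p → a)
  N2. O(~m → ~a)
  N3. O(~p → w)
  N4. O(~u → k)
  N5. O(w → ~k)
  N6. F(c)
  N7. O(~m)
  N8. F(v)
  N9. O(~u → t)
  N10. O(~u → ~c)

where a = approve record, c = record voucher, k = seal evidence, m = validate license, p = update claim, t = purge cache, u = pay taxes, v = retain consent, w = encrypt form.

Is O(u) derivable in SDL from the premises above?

Yes

Premise 7 states O(~m) outright.
From O(~m) and premise 2, O(~m → ~a), we obtain O(~a).
The contrapositive of premise 1 (O(p → a)) is O(~a → ~p), and O(~a) is already established, so O(~p).
Applying K to premise 3 (O(~p → w)) and O(~p) yields O(w).
Premise 5 is O(w → ~k); since O(w), deontic closure gives O(~k).
The contrapositive of premise 4 (O(~u → k)) is O(~k → u), and O(~k) is already established, so O(u).
Premises 6, 8, 9, 10 do not contribute to this derivation.
So O(u) follows.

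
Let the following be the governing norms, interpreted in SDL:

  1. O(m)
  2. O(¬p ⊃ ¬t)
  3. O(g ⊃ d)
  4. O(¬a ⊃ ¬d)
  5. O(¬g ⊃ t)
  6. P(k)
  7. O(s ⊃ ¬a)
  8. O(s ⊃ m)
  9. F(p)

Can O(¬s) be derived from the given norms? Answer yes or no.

Yes

F(p) at premise 9 means O(¬p).
Premise 2 is O(¬p ⊃ ¬t); since O(¬p), deontic closure gives O(¬t).
Premise 5, O(¬g ⊃ t), contraposes to O(¬t ⊃ g); with O(¬t) we get O(g).
With premise 3, O(g ⊃ d), the K-axiom yields O(d).
Premise 4, O(¬a ⊃ ¬d), contraposes to O(d ⊃ a); with O(d) we get O(a).
Premise 7 is O(s ⊃ ¬a); contrapositively O(a ⊃ ¬s). Since O(a) holds, K gives O(¬s).
Premises 1, 6, 8 do not contribute to this derivation.
So O(¬s) follows.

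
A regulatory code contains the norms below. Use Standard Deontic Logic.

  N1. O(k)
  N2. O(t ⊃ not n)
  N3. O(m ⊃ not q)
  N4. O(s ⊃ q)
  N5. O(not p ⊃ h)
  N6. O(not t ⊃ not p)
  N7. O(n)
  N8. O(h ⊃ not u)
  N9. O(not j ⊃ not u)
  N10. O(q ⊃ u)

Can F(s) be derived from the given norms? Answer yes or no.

From premise 7 we have O(n).
The contrapositive of premise 2 (O(t ⊃ not n)) is O(n ⊃ not t), and O(n) is already established, so O(not t).
Premise 6 is O(not t ⊃ not p); since O(not t), deontic closure gives O(not p).
From O(not p) and premise 5, O(not p ⊃ h), we obtain O(h).
Premise 8 is O(h ⊃ not u); since O(h), deontic closure gives O(not u).
The contrapositive of premise 10 (O(q ⊃ u)) is O(not u ⊃ not q), and O(not u) is already established, so O(not q).
Premise 4 is O(s ⊃ q); contrapositively O(not q ⊃ not s). Since O(not q) holds, K gives O(not s).
Premises 1, 3, 9 do not contribute to this derivation.
So O(not s) holds, i.e. F(s). The claim follows.

Yes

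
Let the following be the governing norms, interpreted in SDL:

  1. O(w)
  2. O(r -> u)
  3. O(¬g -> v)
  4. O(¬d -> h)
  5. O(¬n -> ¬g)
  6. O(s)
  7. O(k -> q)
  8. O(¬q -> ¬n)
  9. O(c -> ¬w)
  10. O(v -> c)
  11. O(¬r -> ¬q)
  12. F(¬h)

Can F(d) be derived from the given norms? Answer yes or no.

Premise 4 is O(¬d -> h); even if O(h) held, inferring O(¬d) would be affirming the consequent — invalid.
No other premise forces O(¬d). An ideal world satisfying every premise can still have d true, so F(d) is not derivable.

No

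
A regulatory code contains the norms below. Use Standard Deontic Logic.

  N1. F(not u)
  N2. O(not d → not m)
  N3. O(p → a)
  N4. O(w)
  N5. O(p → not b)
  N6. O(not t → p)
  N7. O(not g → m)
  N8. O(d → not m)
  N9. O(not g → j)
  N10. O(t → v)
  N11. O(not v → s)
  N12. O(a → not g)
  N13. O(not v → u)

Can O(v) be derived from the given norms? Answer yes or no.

Premises 8 and 2 cover both cases: O(d → not m) and O(not d → not m). Since d ∨ not d is a tautology, O(not m) follows.
The contrapositive of premise 7 (O(not g → m)) is O(not m → g), and O(not m) is already established, so O(g).
Premise 12 is O(a → not g); contrapositively O(g → not a). Since O(g) holds, K gives O(not a).
Premise 3, O(p → a), contraposes to O(not a → not p); with O(not a) we get O(not p).
The contrapositive of premise 6 (O(not t → p)) is O(not p → t), and O(not p) is already established, so O(t).
Applying K to premise 10 (O(t → v)) and O(t) yields O(v).
Premises 1, 4, 5, 9, 11, 13 do not contribute to this derivation.
So O(v) follows.

Yes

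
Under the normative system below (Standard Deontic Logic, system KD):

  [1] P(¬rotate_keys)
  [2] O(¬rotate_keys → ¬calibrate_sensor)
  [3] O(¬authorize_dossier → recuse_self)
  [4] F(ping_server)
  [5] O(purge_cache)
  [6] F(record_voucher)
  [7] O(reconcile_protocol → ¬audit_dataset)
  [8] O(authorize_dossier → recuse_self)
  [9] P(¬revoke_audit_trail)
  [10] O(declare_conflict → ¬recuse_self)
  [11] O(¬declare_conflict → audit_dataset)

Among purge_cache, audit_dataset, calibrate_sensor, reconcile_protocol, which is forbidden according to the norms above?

By case analysis on authorize_dossier: premise 8 gives O(authorize_dossier → recuse_self) and premise 3 gives O(¬authorize_dossier → recuse_self), so O(recuse_self) either way.
Premise 10, O(declare_conflict → ¬recuse_self), contraposes to O(recuse_self → ¬declare_conflict); with O(recuse_self) we get O(¬declare_conflict).
With premise 11, O(¬declare_conflict → audit_dataset), the K-axiom yields O(audit_dataset).
Premise 7, O(reconcile_protocol → ¬audit_dataset), contraposes to O(audit_dataset → ¬reconcile_protocol); with O(audit_dataset) we get O(¬reconcile_protocol).
So O(¬reconcile_protocol) holds, i.e. reconcile_protocol is forbidden. None of the other listed options is forbidden under the premises.

reconcile_protocol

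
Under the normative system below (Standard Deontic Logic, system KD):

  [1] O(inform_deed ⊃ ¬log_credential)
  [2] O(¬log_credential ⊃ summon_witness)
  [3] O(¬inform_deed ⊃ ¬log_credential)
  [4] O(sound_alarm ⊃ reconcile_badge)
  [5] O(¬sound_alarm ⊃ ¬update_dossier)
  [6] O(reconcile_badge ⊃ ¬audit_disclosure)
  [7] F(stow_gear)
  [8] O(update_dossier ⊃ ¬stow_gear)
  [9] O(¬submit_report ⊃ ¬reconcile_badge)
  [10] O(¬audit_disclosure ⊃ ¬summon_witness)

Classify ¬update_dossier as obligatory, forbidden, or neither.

Obligatory

Premises 3 and 1 cover both cases: O(¬inform_deed ⊃ ¬log_credential) and O(inform_deed ⊃ ¬log_credential). Since ¬inform_deed ∨ inform_deed is a tautology, O(¬log_credential) follows.
Premise 2 is O(¬log_credential ⊃ summon_witness); since O(¬log_credential), deontic closure gives O(summon_witness).
The contrapositive of premise 10 (O(¬audit_disclosure ⊃ ¬summon_witness)) is O(summon_witness ⊃ audit_disclosure), and O(summon_witness) is already established, so O(audit_disclosure).
The contrapositive of premise 6 (O(reconcile_badge ⊃ ¬audit_disclosure)) is O(audit_disclosure ⊃ ¬reconcile_badge), and O(audit_disclosure) is already established, so O(¬reconcile_badge).
Premise 4, O(sound_alarm ⊃ reconcile_badge), contraposes to O(¬reconcile_badge ⊃ ¬sound_alarm); with O(¬reconcile_badge) we get O(¬sound_alarm).
With premise 5, O(¬sound_alarm ⊃ ¬update_dossier), the K-axiom yields O(¬update_dossier).
Premises 7, 8, 9 do not contribute to this derivation.
Hence ¬update_dossier is obligatory.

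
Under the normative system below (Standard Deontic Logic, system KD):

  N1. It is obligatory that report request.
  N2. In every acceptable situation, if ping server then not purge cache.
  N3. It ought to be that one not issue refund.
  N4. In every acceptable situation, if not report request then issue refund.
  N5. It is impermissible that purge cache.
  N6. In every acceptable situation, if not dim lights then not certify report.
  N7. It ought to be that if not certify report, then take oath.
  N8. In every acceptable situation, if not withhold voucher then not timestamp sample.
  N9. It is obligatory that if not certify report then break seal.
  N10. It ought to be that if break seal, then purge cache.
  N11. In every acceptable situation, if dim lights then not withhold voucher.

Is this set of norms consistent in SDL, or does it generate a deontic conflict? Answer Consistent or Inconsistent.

Premise 4 is O(¬report_request → issue_refund), but O(¬report_request) is not derivable from the premises, so it does not yield O(issue_refund).
So O(issue_refund) is not derivable, and the apparent clash with O(¬issue_refund) does not arise.
A world satisfying every obligation exists (e.g. break_seal=false, certify_report=true, dim_lights=true, issue_refund=false, ping_server=false, purge_cache=false, report_request=true, take_oath=false, timestamp_sample=false, withhold_voucher=false); no atom is both obligatory and forbidden, so the set is consistent.

Consistent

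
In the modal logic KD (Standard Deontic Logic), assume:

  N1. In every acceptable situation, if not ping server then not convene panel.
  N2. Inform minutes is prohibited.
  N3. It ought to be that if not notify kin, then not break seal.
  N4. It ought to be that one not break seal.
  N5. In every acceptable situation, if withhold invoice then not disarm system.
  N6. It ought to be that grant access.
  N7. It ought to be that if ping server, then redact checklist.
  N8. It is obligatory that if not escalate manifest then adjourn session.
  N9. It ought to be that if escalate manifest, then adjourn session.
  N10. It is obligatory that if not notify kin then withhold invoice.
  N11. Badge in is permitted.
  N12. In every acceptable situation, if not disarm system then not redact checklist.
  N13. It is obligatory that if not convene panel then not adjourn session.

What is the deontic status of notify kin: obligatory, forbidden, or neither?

Obligatory

By case analysis on ¬escalate_manifest: premise 8 gives O(¬escalate_manifest → adjourn_session) and premise 9 gives O(escalate_manifest → adjourn_session), so O(adjourn_session) either way.
Premise 13 is O(¬convene_panel → ¬adjourn_session); contrapositively O(adjourn_session → convene_panel). Since O(adjourn_session) holds, K gives O(convene_panel).
Premise 1, O(¬ping_server → ¬convene_panel), contraposes to O(convene_panel → ping_server); with O(convene_panel) we get O(ping_server).
Applying K to premise 7 (O(ping_server → redact_checklist)) and O(ping_server) yields O(redact_checklist).
Premise 12, O(¬disarm_system → ¬redact_checklist), contraposes to O(redact_checklist → disarm_system); with O(redact_checklist) we get O(disarm_system).
The contrapositive of premise 5 (O(withhold_invoice → ¬disarm_system)) is O(disarm_system → ¬withhold_invoice), and O(disarm_system) is already established, so O(¬withhold_invoice).
Premise 10 is O(¬notify_kin → withhold_invoice); contrapositively O(¬withhold_invoice → notify_kin). Since O(¬withhold_invoice) holds, K gives O(notify_kin).
Premises 2, 3, 4, 6, 11 do not contribute to this derivation.
Hence notify_kin is obligatory.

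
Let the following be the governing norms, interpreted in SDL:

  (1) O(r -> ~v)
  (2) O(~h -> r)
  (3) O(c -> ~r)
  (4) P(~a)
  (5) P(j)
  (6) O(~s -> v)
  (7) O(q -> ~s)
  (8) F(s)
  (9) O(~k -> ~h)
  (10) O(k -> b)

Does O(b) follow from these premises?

Premise 8 is F(s), i.e. O(~s).
Applying K to premise 6 (O(~s -> v)) and O(~s) yields O(v).
The contrapositive of premise 1 (O(r -> ~v)) is O(v -> ~r), and O(v) is already established, so O(~r).
Premise 2 is O(~h -> r); contrapositively O(~r -> h). Since O(~r) holds, K gives O(h).
The contrapositive of premise 9 (O(~k -> ~h)) is O(h -> k), and O(h) is already established, so O(k).
With premise 10, O(k -> b), the K-axiom yields O(b).
Premises 3, 4, 5, 7 do not contribute to this derivation.
So O(b) follows.

Yes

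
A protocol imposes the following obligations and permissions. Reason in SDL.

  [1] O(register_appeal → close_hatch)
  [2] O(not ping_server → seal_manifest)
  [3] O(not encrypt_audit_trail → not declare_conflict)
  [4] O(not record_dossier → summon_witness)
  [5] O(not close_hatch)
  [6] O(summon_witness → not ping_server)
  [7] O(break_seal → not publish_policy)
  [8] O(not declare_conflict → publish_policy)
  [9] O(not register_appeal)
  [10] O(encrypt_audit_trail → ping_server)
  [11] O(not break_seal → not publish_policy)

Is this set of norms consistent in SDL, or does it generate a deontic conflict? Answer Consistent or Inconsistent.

Consistent

Premise 1 is O(register_appeal → close_hatch), but O(register_appeal) is not derivable from the premises, so it does not yield O(close_hatch).
So O(close_hatch) is not derivable, and the apparent clash with O(not close_hatch) does not arise.
A world satisfying every obligation exists (e.g. break_seal=false, close_hatch=false, declare_conflict=true, encrypt_audit_trail=true, ping_server=true, publish_policy=false, record_dossier=true, register_appeal=false, seal_manifest=false, summon_witness=false); no atom is both obligatory and forbidden, so the set is consistent.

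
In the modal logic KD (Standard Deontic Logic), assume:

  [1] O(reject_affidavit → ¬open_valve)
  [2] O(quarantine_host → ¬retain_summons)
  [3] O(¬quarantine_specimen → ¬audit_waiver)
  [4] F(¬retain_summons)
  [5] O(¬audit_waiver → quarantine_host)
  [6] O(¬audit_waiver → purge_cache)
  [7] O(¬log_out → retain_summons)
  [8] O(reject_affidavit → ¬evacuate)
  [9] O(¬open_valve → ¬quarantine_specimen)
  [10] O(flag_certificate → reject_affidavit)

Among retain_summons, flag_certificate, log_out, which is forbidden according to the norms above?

Premise 4, F(¬retain_summons), is equivalent to O(retain_summons).
Premise 2, O(quarantine_host → ¬retain_summons), contraposes to O(retain_summons → ¬quarantine_host); with O(retain_summons) we get O(¬quarantine_host).
Premise 5, O(¬audit_waiver → quarantine_host), contraposes to O(¬quarantine_host → audit_waiver); with O(¬quarantine_host) we get O(audit_waiver).
Premise 3, O(¬quarantine_specimen → ¬audit_waiver), contraposes to O(audit_waiver → quarantine_specimen); with O(audit_waiver) we get O(quarantine_specimen).
Premise 9, O(¬open_valve → ¬quarantine_specimen), contraposes to O(quarantine_specimen → open_valve); with O(quarantine_specimen) we get O(open_valve).
Premise 1, O(reject_affidavit → ¬open_valve), contraposes to O(open_valve → ¬reject_affidavit); with O(open_valve) we get O(¬reject_affidavit).
Premise 10 is O(flag_certificate → reject_affidavit); contrapositively O(¬reject_affidavit → ¬flag_certificate). Since O(¬reject_affidavit) holds, K gives O(¬flag_certificate).
So O(¬flag_certificate) holds, i.e. flag_certificate is forbidden. None of the other listed options is forbidden under the premises.

flag_certificate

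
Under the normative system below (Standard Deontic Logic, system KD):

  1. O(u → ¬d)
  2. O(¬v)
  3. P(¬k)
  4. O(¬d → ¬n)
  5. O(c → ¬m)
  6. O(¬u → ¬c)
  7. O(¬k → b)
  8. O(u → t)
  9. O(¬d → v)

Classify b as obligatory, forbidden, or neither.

Neither

Premise 7 is O(¬k → b), but O(¬k) is not derivable from the premises (the permission P(¬k) asserts only ¬O(k), not O(¬k)), so it does not yield O(b).
No premise or chain of K-axiom applications forces O(b), and none forces O(¬b). So b is neither obligatory nor forbidden under these norms.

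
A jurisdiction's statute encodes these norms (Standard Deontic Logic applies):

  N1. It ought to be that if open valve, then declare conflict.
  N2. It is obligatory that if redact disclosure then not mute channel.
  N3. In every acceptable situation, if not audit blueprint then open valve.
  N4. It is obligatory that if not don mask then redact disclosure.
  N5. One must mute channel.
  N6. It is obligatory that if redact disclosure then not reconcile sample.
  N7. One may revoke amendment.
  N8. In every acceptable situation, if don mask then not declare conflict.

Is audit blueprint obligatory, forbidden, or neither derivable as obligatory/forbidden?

From premise 5 we have O(mute_channel).
Premise 2 is O(redact_disclosure → ¬mute_channel); contrapositively O(mute_channel → ¬redact_disclosure). Since O(mute_channel) holds, K gives O(¬redact_disclosure).
The contrapositive of premise 4 (O(¬don_mask → redact_disclosure)) is O(¬redact_disclosure → don_mask), and O(¬redact_disclosure) is already established, so O(don_mask).
From O(don_mask) and premise 8, O(don_mask → ¬declare_conflict), we obtain O(¬declare_conflict).
The contrapositive of premise 1 (O(open_valve → declare_conflict)) is O(¬declare_conflict → ¬open_valve), and O(¬declare_conflict) is already established, so O(¬open_valve).
The contrapositive of premise 3 (O(¬audit_blueprint → open_valve)) is O(¬open_valve → audit_blueprint), and O(¬open_valve) is already established, so O(audit_blueprint).
Premises 6, 7 do not contribute to this derivation.
Hence audit_blueprint is obligatory.

Obligatory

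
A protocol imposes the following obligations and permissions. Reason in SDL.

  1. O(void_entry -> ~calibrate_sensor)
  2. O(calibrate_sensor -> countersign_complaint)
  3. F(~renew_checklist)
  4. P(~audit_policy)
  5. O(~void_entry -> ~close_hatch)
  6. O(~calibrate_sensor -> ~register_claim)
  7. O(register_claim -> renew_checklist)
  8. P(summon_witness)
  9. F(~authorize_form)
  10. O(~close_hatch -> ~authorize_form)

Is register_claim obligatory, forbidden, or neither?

Forbidden

Premise 9, F(~authorize_form), is equivalent to O(authorize_form).
Premise 10 is O(~close_hatch -> ~authorize_form); contrapositively O(authorize_form -> close_hatch). Since O(authorize_form) holds, K gives O(close_hatch).
Premise 5, O(~void_entry -> ~close_hatch), contraposes to O(close_hatch -> void_entry); with O(close_hatch) we get O(void_entry).
Premise 1 is O(void_entry -> ~calibrate_sensor); since O(void_entry), deontic closure gives O(~calibrate_sensor).
Applying K to premise 6 (O(~calibrate_sensor -> ~register_claim)) and O(~calibrate_sensor) yields O(~register_claim).
Premises 2, 3, 4, 7, 8 do not contribute to this derivation.
Thus O(~register_claim), which is F(register_claim): register_claim is forbidden.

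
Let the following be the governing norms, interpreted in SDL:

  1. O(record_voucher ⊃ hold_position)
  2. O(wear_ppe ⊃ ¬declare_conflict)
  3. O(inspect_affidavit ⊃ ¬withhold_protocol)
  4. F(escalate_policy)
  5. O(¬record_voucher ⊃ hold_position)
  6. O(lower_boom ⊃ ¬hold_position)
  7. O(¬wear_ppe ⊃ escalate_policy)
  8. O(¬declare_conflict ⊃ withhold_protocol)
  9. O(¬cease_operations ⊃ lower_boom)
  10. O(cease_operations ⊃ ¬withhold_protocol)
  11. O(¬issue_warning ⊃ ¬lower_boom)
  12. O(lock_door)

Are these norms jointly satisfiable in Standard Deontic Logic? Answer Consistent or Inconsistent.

Inconsistent

Premises 1 and 5 are O(record_voucher ⊃ hold_position) and O(¬record_voucher ⊃ hold_position); every ideal world satisfies record_voucher or ¬record_voucher, so in either case hold_position holds — hence O(hold_position).
Premise 6, O(lower_boom ⊃ ¬hold_position), contraposes to O(hold_position ⊃ ¬lower_boom); with O(hold_position) we get O(¬lower_boom).
The contrapositive of premise 9 (O(¬cease_operations ⊃ lower_boom)) is O(¬lower_boom ⊃ cease_operations), and O(¬lower_boom) is already established, so O(cease_operations).
Applying K to premise 10 (O(cease_operations ⊃ ¬withhold_protocol)) and O(cease_operations) yields O(¬withhold_protocol).
Premise 8 is O(¬declare_conflict ⊃ withhold_protocol); contrapositively O(¬withhold_protocol ⊃ declare_conflict). Since O(¬withhold_protocol) holds, K gives O(declare_conflict).
The contrapositive of premise 2 (O(wear_ppe ⊃ ¬declare_conflict)) is O(declare_conflict ⊃ ¬wear_ppe), and O(declare_conflict) is already established, so O(¬wear_ppe).
Premise 7 is O(¬wear_ppe ⊃ escalate_policy); since O(¬wear_ppe), deontic closure gives O(escalate_policy).
But premise 4, F(escalate_policy), means O(¬escalate_policy).
We now have both O(escalate_policy) and O(¬escalate_policy) — escalate_policy is simultaneously obligatory and forbidden, violating the D-axiom.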